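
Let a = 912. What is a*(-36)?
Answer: -32832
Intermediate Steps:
a*(-36) = 912*(-36) = -32832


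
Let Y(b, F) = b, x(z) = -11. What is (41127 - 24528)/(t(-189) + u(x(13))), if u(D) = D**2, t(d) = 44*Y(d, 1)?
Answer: -1509/745 ≈ -2.0255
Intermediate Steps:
t(d) = 44*d
(41127 - 24528)/(t(-189) + u(x(13))) = (41127 - 24528)/(44*(-189) + (-11)**2) = 16599/(-8316 + 121) = 16599/(-8195) = 16599*(-1/8195) = -1509/745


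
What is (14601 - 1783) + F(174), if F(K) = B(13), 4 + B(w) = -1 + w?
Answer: 12826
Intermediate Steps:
B(w) = -5 + w (B(w) = -4 + (-1 + w) = -5 + w)
F(K) = 8 (F(K) = -5 + 13 = 8)
(14601 - 1783) + F(174) = (14601 - 1783) + 8 = 12818 + 8 = 12826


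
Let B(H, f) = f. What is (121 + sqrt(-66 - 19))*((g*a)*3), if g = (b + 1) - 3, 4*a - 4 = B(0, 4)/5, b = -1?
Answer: -6534/5 - 54*I*sqrt(85)/5 ≈ -1306.8 - 99.571*I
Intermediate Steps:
a = 6/5 (a = 1 + (4/5)/4 = 1 + (4*(1/5))/4 = 1 + (1/4)*(4/5) = 1 + 1/5 = 6/5 ≈ 1.2000)
g = -3 (g = (-1 + 1) - 3 = 0 - 3 = -3)
(121 + sqrt(-66 - 19))*((g*a)*3) = (121 + sqrt(-66 - 19))*(-3*6/5*3) = (121 + sqrt(-85))*(-18/5*3) = (121 + I*sqrt(85))*(-54/5) = -6534/5 - 54*I*sqrt(85)/5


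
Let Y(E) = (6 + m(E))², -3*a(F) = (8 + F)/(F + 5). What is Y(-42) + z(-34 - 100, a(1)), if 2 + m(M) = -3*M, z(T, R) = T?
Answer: 16766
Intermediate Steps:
a(F) = -(8 + F)/(3*(5 + F)) (a(F) = -(8 + F)/(3*(F + 5)) = -(8 + F)/(3*(5 + F)))
m(M) = -2 - 3*M
Y(E) = (4 - 3*E)² (Y(E) = (6 + (-2 - 3*E))² = (4 - 3*E)²)
Y(-42) + z(-34 - 100, a(1)) = (-4 + 3*(-42))² + (-34 - 100) = (-4 - 126)² - 134 = (-130)² - 134 = 16900 - 134 = 16766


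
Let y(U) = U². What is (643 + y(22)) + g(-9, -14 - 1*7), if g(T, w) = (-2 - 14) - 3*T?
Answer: 1138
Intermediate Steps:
g(T, w) = -16 - 3*T
(643 + y(22)) + g(-9, -14 - 1*7) = (643 + 22²) + (-16 - 3*(-9)) = (643 + 484) + (-16 + 27) = 1127 + 11 = 1138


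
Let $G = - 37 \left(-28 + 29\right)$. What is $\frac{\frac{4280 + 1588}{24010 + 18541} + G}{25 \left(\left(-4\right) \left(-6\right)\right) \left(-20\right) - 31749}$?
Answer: $\frac{1568519}{1861563699} \approx 0.00084258$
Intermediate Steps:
$G = -37$ ($G = \left(-37\right) 1 = -37$)
$\frac{\frac{4280 + 1588}{24010 + 18541} + G}{25 \left(\left(-4\right) \left(-6\right)\right) \left(-20\right) - 31749} = \frac{\frac{4280 + 1588}{24010 + 18541} - 37}{25 \left(\left(-4\right) \left(-6\right)\right) \left(-20\right) - 31749} = \frac{\frac{5868}{42551} - 37}{25 \cdot 24 \left(-20\right) - 31749} = \frac{5868 \cdot \frac{1}{42551} - 37}{600 \left(-20\right) - 31749} = \frac{\frac{5868}{42551} - 37}{-12000 - 31749} = - \frac{1568519}{42551 \left(-43749\right)} = \left(- \frac{1568519}{42551}\right) \left(- \frac{1}{43749}\right) = \frac{1568519}{1861563699}$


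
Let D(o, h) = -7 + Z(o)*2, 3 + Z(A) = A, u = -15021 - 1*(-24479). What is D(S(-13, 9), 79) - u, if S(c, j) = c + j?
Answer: -9479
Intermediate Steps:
u = 9458 (u = -15021 + 24479 = 9458)
Z(A) = -3 + A
D(o, h) = -13 + 2*o (D(o, h) = -7 + (-3 + o)*2 = -7 + (-6 + 2*o) = -13 + 2*o)
D(S(-13, 9), 79) - u = (-13 + 2*(-13 + 9)) - 1*9458 = (-13 + 2*(-4)) - 9458 = (-13 - 8) - 9458 = -21 - 9458 = -9479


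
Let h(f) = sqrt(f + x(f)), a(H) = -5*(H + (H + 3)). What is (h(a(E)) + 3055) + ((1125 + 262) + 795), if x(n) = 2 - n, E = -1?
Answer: 5237 + sqrt(2) ≈ 5238.4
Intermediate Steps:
a(H) = -15 - 10*H (a(H) = -5*(H + (3 + H)) = -5*(3 + 2*H) = -15 - 10*H)
h(f) = sqrt(2) (h(f) = sqrt(f + (2 - f)) = sqrt(2))
(h(a(E)) + 3055) + ((1125 + 262) + 795) = (sqrt(2) + 3055) + ((1125 + 262) + 795) = (3055 + sqrt(2)) + (1387 + 795) = (3055 + sqrt(2)) + 2182 = 5237 + sqrt(2)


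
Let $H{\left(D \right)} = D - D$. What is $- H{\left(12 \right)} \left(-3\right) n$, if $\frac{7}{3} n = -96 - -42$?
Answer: $0$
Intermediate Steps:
$H{\left(D \right)} = 0$
$n = - \frac{162}{7}$ ($n = \frac{3 \left(-96 - -42\right)}{7} = \frac{3 \left(-96 + 42\right)}{7} = \frac{3}{7} \left(-54\right) = - \frac{162}{7} \approx -23.143$)
$- H{\left(12 \right)} \left(-3\right) n = \left(-1\right) 0 \left(-3\right) \left(- \frac{162}{7}\right) = 0 \left(-3\right) \left(- \frac{162}{7}\right) = 0 \left(- \frac{162}{7}\right) = 0$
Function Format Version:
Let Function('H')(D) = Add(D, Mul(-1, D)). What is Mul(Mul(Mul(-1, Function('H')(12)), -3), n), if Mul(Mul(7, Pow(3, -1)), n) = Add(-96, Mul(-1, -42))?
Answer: 0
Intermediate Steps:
Function('H')(D) = 0
n = Rational(-162, 7) (n = Mul(Rational(3, 7), Add(-96, Mul(-1, -42))) = Mul(Rational(3, 7), Add(-96, 42)) = Mul(Rational(3, 7), -54) = Rational(-162, 7) ≈ -23.143)
Mul(Mul(Mul(-1, Function('H')(12)), -3), n) = Mul(Mul(Mul(-1, 0), -3), Rational(-162, 7)) = Mul(Mul(0, -3), Rational(-162, 7)) = Mul(0, Rational(-162, 7)) = 0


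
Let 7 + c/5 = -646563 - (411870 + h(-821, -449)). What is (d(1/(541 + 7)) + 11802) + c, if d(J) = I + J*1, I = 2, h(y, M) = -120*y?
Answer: -3163601807/548 ≈ -5.7730e+6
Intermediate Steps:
c = -5784800 (c = -35 + 5*(-646563 - (411870 - 120*(-821))) = -35 + 5*(-646563 - (411870 + 98520)) = -35 + 5*(-646563 - 1*510390) = -35 + 5*(-646563 - 510390) = -35 + 5*(-1156953) = -35 - 5784765 = -5784800)
d(J) = 2 + J (d(J) = 2 + J*1 = 2 + J)
(d(1/(541 + 7)) + 11802) + c = ((2 + 1/(541 + 7)) + 11802) - 5784800 = ((2 + 1/548) + 11802) - 5784800 = (1097/548 + 11802) - 5784800 = 6468593/548 - 5784800 = -3163601807/548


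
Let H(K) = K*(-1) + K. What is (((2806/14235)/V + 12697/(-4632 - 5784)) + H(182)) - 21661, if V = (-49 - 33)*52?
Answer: -190215579699003/8780983120 ≈ -21662.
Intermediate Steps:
V = -4264 (V = -82*52 = -4264)
H(K) = 0 (H(K) = -K + K = 0)
(((2806/14235)/V + 12697/(-4632 - 5784)) + H(182)) - 21661 = (((2806/14235)/(-4264) + 12697/(-4632 - 5784)) + 0) - 21661 = (((2806*(1/14235))*(-1/4264) + 12697/(-10416)) + 0) - 21661 = (((2806/14235)*(-1/4264) + 12697*(-1/10416)) + 0) - 21661 = ((-1403/30349020 - 12697/10416) + 0) - 21661 = (-10704336683/8780983120 + 0) - 21661 = -10704336683/8780983120 - 21661 = -190215579699003/8780983120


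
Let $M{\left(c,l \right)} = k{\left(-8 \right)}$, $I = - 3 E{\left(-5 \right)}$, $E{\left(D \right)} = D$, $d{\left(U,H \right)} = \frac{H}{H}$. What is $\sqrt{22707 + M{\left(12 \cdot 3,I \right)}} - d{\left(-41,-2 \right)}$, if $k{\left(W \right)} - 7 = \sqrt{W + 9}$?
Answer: $-1 + \sqrt{22715} \approx 149.71$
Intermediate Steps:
$d{\left(U,H \right)} = 1$
$k{\left(W \right)} = 7 + \sqrt{9 + W}$ ($k{\left(W \right)} = 7 + \sqrt{W + 9} = 7 + \sqrt{9 + W}$)
$I = 15$ ($I = \left(-3\right) \left(-5\right) = 15$)
$M{\left(c,l \right)} = 8$ ($M{\left(c,l \right)} = 7 + \sqrt{9 - 8} = 7 + \sqrt{1} = 7 + 1 = 8$)
$\sqrt{22707 + M{\left(12 \cdot 3,I \right)}} - d{\left(-41,-2 \right)} = \sqrt{22707 + 8} - 1 = \sqrt{22715} - 1 = -1 + \sqrt{22715}$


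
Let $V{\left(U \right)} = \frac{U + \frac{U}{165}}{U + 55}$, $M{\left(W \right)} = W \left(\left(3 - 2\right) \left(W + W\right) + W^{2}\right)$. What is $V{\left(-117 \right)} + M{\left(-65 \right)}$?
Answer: $- \frac{453825138}{1705} \approx -2.6617 \cdot 10^{5}$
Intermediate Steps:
$M{\left(W \right)} = W \left(W^{2} + 2 W\right)$ ($M{\left(W \right)} = W \left(1 \cdot 2 W + W^{2}\right) = W \left(2 W + W^{2}\right) = W \left(W^{2} + 2 W\right)$)
$V{\left(U \right)} = \frac{166 U}{165 \left(55 + U\right)}$ ($V{\left(U \right)} = \frac{U + U \frac{1}{165}}{55 + U} = \frac{U + \frac{U}{165}}{55 + U} = \frac{\frac{166}{165} U}{55 + U} = \frac{166 U}{165 \left(55 + U\right)}$)
$V{\left(-117 \right)} + M{\left(-65 \right)} = \frac{166}{165} \left(-117\right) \frac{1}{55 - 117} + \left(-65\right)^{2} \left(2 - 65\right) = \frac{166}{165} \left(-117\right) \frac{1}{-62} + 4225 \left(-63\right) = \frac{166}{165} \left(-117\right) \left(- \frac{1}{62}\right) - 266175 = \frac{3237}{1705} - 266175 = - \frac{453825138}{1705}$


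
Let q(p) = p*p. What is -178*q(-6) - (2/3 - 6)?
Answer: -19208/3 ≈ -6402.7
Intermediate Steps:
q(p) = p²
-178*q(-6) - (2/3 - 6) = -178*(-6)² - (2/3 - 6) = -178*36 - (2*(⅓) - 6) = -6408 - (⅔ - 6) = -6408 - 1*(-16/3) = -6408 + 16/3 = -19208/3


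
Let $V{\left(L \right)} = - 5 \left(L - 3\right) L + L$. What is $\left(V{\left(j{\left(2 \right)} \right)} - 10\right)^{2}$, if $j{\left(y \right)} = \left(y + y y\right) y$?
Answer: $289444$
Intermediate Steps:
$j{\left(y \right)} = y \left(y + y^{2}\right)$ ($j{\left(y \right)} = \left(y + y^{2}\right) y = y \left(y + y^{2}\right)$)
$V{\left(L \right)} = L + L \left(15 - 5 L\right)$ ($V{\left(L \right)} = - 5 \left(-3 + L\right) L + L = \left(15 - 5 L\right) L + L = L \left(15 - 5 L\right) + L = L + L \left(15 - 5 L\right)$)
$\left(V{\left(j{\left(2 \right)} \right)} - 10\right)^{2} = \left(2^{2} \left(1 + 2\right) \left(16 - 5 \cdot 2^{2} \left(1 + 2\right)\right) - 10\right)^{2} = \left(4 \cdot 3 \left(16 - 5 \cdot 4 \cdot 3\right) - 10\right)^{2} = \left(12 \left(16 - 60\right) - 10\right)^{2} = \left(12 \left(-44\right) - 10\right)^{2} = \left(-528 - 10\right)^{2} = \left(-538\right)^{2} = 289444$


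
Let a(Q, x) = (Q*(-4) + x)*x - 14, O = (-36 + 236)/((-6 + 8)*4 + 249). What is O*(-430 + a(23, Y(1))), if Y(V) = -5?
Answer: 8200/257 ≈ 31.907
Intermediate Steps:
O = 200/257 (O = 200/(2*4 + 249) = 200/(8 + 249) = 200/257 ≈ 0.77821)
a(Q, x) = -14 + x*(x - 4*Q) (a(Q, x) = (-4*Q + x)*x - 14 = (x - 4*Q)*x - 14 = x*(x - 4*Q) - 14 = -14 + x*(x - 4*Q))
O*(-430 + a(23, Y(1))) = 200*(-430 + (-14 + (-5)² - 4*23*(-5)))/257 = 200*(-430 + (-14 + 25 + 460))/257 = 200*(-430 + 471)/257 = (200/257)*41 = 8200/257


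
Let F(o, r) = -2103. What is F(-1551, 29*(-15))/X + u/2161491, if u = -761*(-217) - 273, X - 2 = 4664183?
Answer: 764410580267/10081593899835 ≈ 0.075822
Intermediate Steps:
X = 4664185 (X = 2 + 4664183 = 4664185)
u = 164864 (u = 165137 - 273 = 164864)
F(-1551, 29*(-15))/X + u/2161491 = -2103/4664185 + 164864/2161491 = 764410580267/10081593899835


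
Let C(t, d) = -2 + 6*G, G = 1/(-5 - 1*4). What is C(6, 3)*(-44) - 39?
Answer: 235/3 ≈ 78.333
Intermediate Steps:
G = -1/9 (G = 1/(-5 - 4) = 1/(-9) = -1/9 ≈ -0.11111)
C(t, d) = -8/3 (C(t, d) = -2 + 6*(-1/9) = -2 - 2/3 = -8/3)
C(6, 3)*(-44) - 39 = -8/3*(-44) - 39 = 352/3 - 39 = 235/3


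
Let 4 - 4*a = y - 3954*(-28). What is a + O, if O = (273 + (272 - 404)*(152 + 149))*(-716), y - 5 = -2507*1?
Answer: 56451185/2 ≈ 2.8226e+7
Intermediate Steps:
y = -2502 (y = 5 - 2507*1 = 5 - 2507 = -2502)
O = 28252644 (O = (273 - 132*301)*(-716) = (273 - 39732)*(-716) = -39459*(-716) = 28252644)
a = -54103/2 (a = 1 - (-2502 - 3954*(-28))/4 = 1 - (-2502 + 110712)/4 = 1 - 1/4*108210 = 1 - 54105/2 = -54103/2 ≈ -27052.)
a + O = -54103/2 + 28252644 = 56451185/2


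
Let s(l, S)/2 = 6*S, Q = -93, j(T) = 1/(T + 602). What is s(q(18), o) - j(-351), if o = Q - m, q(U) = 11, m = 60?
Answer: -460837/251 ≈ -1836.0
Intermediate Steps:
j(T) = 1/(602 + T)
o = -153 (o = -93 - 1*60 = -93 - 60 = -153)
s(l, S) = 12*S (s(l, S) = 2*(6*S) = 12*S)
s(q(18), o) - j(-351) = 12*(-153) - 1/(602 - 351) = -1836 - 1/251 = -460837/251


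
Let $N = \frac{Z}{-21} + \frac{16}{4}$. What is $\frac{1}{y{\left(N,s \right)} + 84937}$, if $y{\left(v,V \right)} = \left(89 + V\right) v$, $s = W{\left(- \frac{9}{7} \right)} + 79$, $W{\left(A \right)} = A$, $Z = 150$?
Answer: $\frac{49}{4136239} \approx 1.1847 \cdot 10^{-5}$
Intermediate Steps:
$N = - \frac{22}{7}$ ($N = \frac{150}{-21} + \frac{16}{4} = 150 \left(- \frac{1}{21}\right) + 16 \cdot \frac{1}{4} = - \frac{50}{7} + 4 = - \frac{22}{7} \approx -3.1429$)
$s = \frac{544}{7}$ ($s = - \frac{9}{7} + 79 = \frac{544}{7} \approx 77.714$)
$y{\left(v,V \right)} = v \left(89 + V\right)$
$\frac{1}{y{\left(N,s \right)} + 84937} = \frac{1}{- \frac{22 \left(89 + \frac{544}{7}\right)}{7} + 84937} = \frac{1}{\left(- \frac{22}{7}\right) \frac{1167}{7} + 84937} = \frac{1}{- \frac{25674}{49} + 84937} = \frac{1}{\frac{4136239}{49}} = \frac{49}{4136239}$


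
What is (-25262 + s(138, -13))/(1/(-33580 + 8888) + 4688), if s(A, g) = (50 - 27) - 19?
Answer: -623670536/115756095 ≈ -5.3878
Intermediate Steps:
s(A, g) = 4 (s(A, g) = 23 - 19 = 4)
(-25262 + s(138, -13))/(1/(-33580 + 8888) + 4688) = (-25262 + 4)/(1/(-33580 + 8888) + 4688) = -25258/(1/(-24692) + 4688) = -25258/(-1/24692 + 4688) = -25258/115756095/24692 = -25258*24692/115756095 = -623670536/115756095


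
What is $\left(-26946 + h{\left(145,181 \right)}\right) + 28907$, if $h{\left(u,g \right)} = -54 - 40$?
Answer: $1867$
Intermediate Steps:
$h{\left(u,g \right)} = -94$ ($h{\left(u,g \right)} = -54 - 40 = -94$)
$\left(-26946 + h{\left(145,181 \right)}\right) + 28907 = \left(-26946 - 94\right) + 28907 = -27040 + 28907 = 1867$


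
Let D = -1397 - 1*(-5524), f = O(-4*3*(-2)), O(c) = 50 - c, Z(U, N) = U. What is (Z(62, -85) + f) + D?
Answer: 4215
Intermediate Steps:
f = 26 (f = 50 - (-4*3)*(-2) = 50 - (-12)*(-2) = 50 - 1*24 = 50 - 24 = 26)
D = 4127 (D = -1397 + 5524 = 4127)
(Z(62, -85) + f) + D = (62 + 26) + 4127 = 88 + 4127 = 4215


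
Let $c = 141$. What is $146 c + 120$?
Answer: $20706$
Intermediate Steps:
$146 c + 120 = 146 \cdot 141 + 120 = 20586 + 120 = 20706$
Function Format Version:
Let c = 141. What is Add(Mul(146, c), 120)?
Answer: 20706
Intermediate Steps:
Add(Mul(146, c), 120) = Add(Mul(146, 141), 120) = Add(20586, 120) = 20706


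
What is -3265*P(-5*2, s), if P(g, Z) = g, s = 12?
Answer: 32650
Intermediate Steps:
-3265*P(-5*2, s) = -(-16325)*2 = -3265*(-10) = 32650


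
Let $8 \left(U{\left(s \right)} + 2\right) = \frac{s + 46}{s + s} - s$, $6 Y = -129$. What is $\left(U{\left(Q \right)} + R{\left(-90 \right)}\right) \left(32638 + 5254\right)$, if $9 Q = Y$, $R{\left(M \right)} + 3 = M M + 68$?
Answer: $\frac{119691544460}{387} \approx 3.0928 \cdot 10^{8}$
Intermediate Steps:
$Y = - \frac{43}{2}$ ($Y = \frac{1}{6} \left(-129\right) = - \frac{43}{2} \approx -21.5$)
$R{\left(M \right)} = 65 + M^{2}$ ($R{\left(M \right)} = -3 + \left(M M + 68\right) = -3 + \left(M^{2} + 68\right) = -3 + \left(68 + M^{2}\right) = 65 + M^{2}$)
$Q = - \frac{43}{18}$ ($Q = \frac{1}{9} \left(- \frac{43}{2}\right) = - \frac{43}{18} \approx -2.3889$)
$U{\left(s \right)} = -2 - \frac{s}{8} + \frac{46 + s}{16 s}$ ($U{\left(s \right)} = -2 + \frac{\frac{s + 46}{s + s} - s}{8} = -2 + \frac{\frac{46 + s}{2 s} - s}{8} = -2 + \frac{- s + \frac{46 + s}{2 s}}{8} = -2 - \left(\frac{s}{8} - \frac{46 + s}{16 s}\right) = -2 - \frac{s}{8} + \frac{46 + s}{16 s}$)
$\left(U{\left(Q \right)} + R{\left(-90 \right)}\right) \left(32638 + 5254\right) = \left(\frac{46 - - \frac{43 \left(31 + 2 \left(- \frac{43}{18}\right)\right)}{18}}{16 \left(- \frac{43}{18}\right)} + \left(65 + \left(-90\right)^{2}\right)\right) \left(32638 + 5254\right) = \left(\frac{1}{16} \left(- \frac{18}{43}\right) \left(46 - - \frac{43 \left(31 - \frac{43}{9}\right)}{18}\right) + \left(65 + 8100\right)\right) 37892 = \left(\frac{1}{16} \left(- \frac{18}{43}\right) \left(46 - \left(- \frac{43}{18}\right) \frac{236}{9}\right) + 8165\right) 37892 = \left(\frac{1}{16} \left(- \frac{18}{43}\right) \left(46 + \frac{5074}{81}\right) + 8165\right) 37892 = \left(\frac{1}{16} \left(- \frac{18}{43}\right) \frac{8800}{81} + 8165\right) 37892 = \left(- \frac{1100}{387} + 8165\right) 37892 = \frac{3158755}{387} \cdot 37892 = \frac{119691544460}{387}$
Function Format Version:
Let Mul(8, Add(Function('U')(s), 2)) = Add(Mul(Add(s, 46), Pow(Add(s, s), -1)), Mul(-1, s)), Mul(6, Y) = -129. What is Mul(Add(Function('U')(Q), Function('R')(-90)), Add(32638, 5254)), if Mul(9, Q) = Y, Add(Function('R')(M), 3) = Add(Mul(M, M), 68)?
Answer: Rational(119691544460, 387) ≈ 3.0928e+8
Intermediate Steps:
Y = Rational(-43, 2) (Y = Mul(Rational(1, 6), -129) = Rational(-43, 2) ≈ -21.500)
Function('R')(M) = Add(65, Pow(M, 2)) (Function('R')(M) = Add(-3, Add(Mul(M, M), 68)) = Add(-3, Add(Pow(M, 2), 68)) = Add(-3, Add(68, Pow(M, 2))) = Add(65, Pow(M, 2)))
Q = Rational(-43, 18) (Q = Mul(Rational(1, 9), Rational(-43, 2)) = Rational(-43, 18) ≈ -2.3889)
Function('U')(s) = Add(-2, Mul(Rational(-1, 8), s), Mul(Rational(1, 16), Pow(s, -1), Add(46, s))) (Function('U')(s) = Add(-2, Mul(Rational(1, 8), Add(Mul(Add(s, 46), Pow(Add(s, s), -1)), Mul(-1, s)))) = Add(-2, Mul(Rational(1, 8), Add(Mul(Add(46, s), Pow(Mul(2, s), -1)), Mul(-1, s)))) = Add(-2, Mul(Rational(1, 8), Add(Mul(Add(46, s), Mul(Rational(1, 2), Pow(s, -1))), Mul(-1, s)))) = Add(-2, Mul(Rational(1, 8), Add(Mul(Rational(1, 2), Pow(s, -1), Add(46, s)), Mul(-1, s)))) = Add(-2, Mul(Rational(1, 8), Add(Mul(-1, s), Mul(Rational(1, 2), Pow(s, -1), Add(46, s))))) = Add(-2, Add(Mul(Rational(-1, 8), s), Mul(Rational(1, 16), Pow(s, -1), Add(46, s)))) = Add(-2, Mul(Rational(-1, 8), s), Mul(Rational(1, 16), Pow(s, -1), Add(46, s))))
Mul(Add(Function('U')(Q), Function('R')(-90)), Add(32638, 5254)) = Mul(Add(Mul(Rational(1, 16), Pow(Rational(-43, 18), -1), Add(46, Mul(-1, Rational(-43, 18), Add(31, Mul(2, Rational(-43, 18)))))), Add(65, Pow(-90, 2))), Add(32638, 5254)) = Mul(Add(Mul(Rational(1, 16), Rational(-18, 43), Add(46, Mul(-1, Rational(-43, 18), Add(31, Rational(-43, 9))))), Add(65, 8100)), 37892) = Mul(Add(Mul(Rational(1, 16), Rational(-18, 43), Add(46, Mul(-1, Rational(-43, 18), Rational(236, 9)))), 8165), 37892) = Mul(Add(Mul(Rational(1, 16), Rational(-18, 43), Add(46, Rational(5074, 81))), 8165), 37892) = Mul(Add(Mul(Rational(1, 16), Rational(-18, 43), Rational(8800, 81)), 8165), 37892) = Mul(Add(Rational(-1100, 387), 8165), 37892) = Mul(Rational(3158755, 387), 37892) = Rational(119691544460, 387)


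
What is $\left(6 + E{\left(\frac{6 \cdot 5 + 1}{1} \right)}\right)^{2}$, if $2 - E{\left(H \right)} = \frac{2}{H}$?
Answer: $\frac{60516}{961} \approx 62.972$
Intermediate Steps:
$E{\left(H \right)} = 2 - \frac{2}{H}$
$\left(6 + E{\left(\frac{6 \cdot 5 + 1}{1} \right)}\right)^{2} = \left(6 + \left(2 - \frac{2}{\left(6 \cdot 5 + 1\right) 1^{-1}}\right)\right)^{2} = \left(6 + \left(2 - \frac{2}{\left(30 + 1\right) 1}\right)\right)^{2} = \left(6 + \left(2 - \frac{2}{31 \cdot 1}\right)\right)^{2} = \left(6 + \left(2 - \frac{2}{31}\right)\right)^{2} = \left(6 + \frac{60}{31}\right)^{2} = \left(\frac{246}{31}\right)^{2} = \frac{60516}{961}$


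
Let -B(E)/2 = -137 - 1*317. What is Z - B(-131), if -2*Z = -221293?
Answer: 219477/2 ≈ 1.0974e+5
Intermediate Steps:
B(E) = 908 (B(E) = -2*(-137 - 1*317) = -2*(-137 - 317) = -2*(-454) = 908)
Z = 221293/2 (Z = -1/2*(-221293) = 221293/2 ≈ 1.1065e+5)
Z - B(-131) = 221293/2 - 1*908 = 221293/2 - 908 = 219477/2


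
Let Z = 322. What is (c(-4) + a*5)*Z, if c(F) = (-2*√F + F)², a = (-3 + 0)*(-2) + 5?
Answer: 17710 + 10304*I ≈ 17710.0 + 10304.0*I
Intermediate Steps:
a = 11 (a = -3*(-2) + 5 = 6 + 5 = 11)
c(F) = (F - 2*√F)²
(c(-4) + a*5)*Z = ((-1*(-4) + 2*√(-4))² + 11*5)*322 = ((4 + 2*(2*I))² + 55)*322 = ((4 + 4*I)² + 55)*322 = (55 + (4 + 4*I)²)*322 = 17710 + 322*(4 + 4*I)²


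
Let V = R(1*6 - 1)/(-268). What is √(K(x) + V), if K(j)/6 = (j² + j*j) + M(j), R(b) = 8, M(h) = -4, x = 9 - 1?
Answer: √3339682/67 ≈ 27.276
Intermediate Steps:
x = 8
K(j) = -24 + 12*j² (K(j) = 6*((j² + j*j) - 4) = 6*((j² + j²) - 4) = 6*(2*j² - 4) = 6*(-4 + 2*j²) = -24 + 12*j²)
V = -2/67 (V = 8/(-268) = 8*(-1/268) = -2/67 ≈ -0.029851)
√(K(x) + V) = √((-24 + 12*8²) - 2/67) = √((-24 + 12*64) - 2/67) = √((-24 + 768) - 2/67) = √(744 - 2/67) = √(49846/67) = √3339682/67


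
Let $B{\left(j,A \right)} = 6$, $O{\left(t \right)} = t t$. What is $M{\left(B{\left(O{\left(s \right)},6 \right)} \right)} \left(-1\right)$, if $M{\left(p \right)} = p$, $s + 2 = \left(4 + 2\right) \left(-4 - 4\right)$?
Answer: $-6$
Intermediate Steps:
$s = -50$ ($s = -2 + \left(4 + 2\right) \left(-4 - 4\right) = -2 + 6 \left(-8\right) = -2 - 48 = -50$)
$O{\left(t \right)} = t^{2}$
$M{\left(B{\left(O{\left(s \right)},6 \right)} \right)} \left(-1\right) = 6 \left(-1\right) = -6$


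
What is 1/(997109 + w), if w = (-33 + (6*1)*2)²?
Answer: 1/997550 ≈ 1.0025e-6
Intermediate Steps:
w = 441 (w = (-33 + 6*2)² = (-33 + 12)² = (-21)² = 441)
1/(997109 + w) = 1/(997109 + 441) = 1/997550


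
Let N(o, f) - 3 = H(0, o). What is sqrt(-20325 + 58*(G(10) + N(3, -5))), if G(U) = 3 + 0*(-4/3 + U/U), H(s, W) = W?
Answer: I*sqrt(19803) ≈ 140.72*I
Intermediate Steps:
N(o, f) = 3 + o
G(U) = 3 (G(U) = 3 + 0*(-4*1/3 + 1) = 3 + 0*(-4/3 + 1) = 3 + 0*(-1/3) = 3 + 0 = 3)
sqrt(-20325 + 58*(G(10) + N(3, -5))) = sqrt(-20325 + 58*(3 + (3 + 3))) = sqrt(-20325 + 58*(3 + 6)) = sqrt(-20325 + 58*9) = sqrt(-20325 + 522) = sqrt(-19803) = I*sqrt(19803)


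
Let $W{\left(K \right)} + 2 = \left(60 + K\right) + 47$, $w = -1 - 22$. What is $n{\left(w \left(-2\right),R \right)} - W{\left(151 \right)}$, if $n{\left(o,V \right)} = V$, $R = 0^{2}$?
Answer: $-256$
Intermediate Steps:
$w = -23$ ($w = -1 - 22 = -23$)
$W{\left(K \right)} = 105 + K$ ($W{\left(K \right)} = -2 + \left(\left(60 + K\right) + 47\right) = -2 + \left(107 + K\right) = 105 + K$)
$R = 0$
$n{\left(w \left(-2\right),R \right)} - W{\left(151 \right)} = 0 - \left(105 + 151\right) = 0 - 256 = -256$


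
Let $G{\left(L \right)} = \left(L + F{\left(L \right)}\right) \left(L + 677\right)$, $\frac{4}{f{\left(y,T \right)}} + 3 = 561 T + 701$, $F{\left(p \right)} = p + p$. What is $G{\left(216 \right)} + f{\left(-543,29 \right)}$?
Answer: $\frac{9818192092}{16967} \approx 5.7866 \cdot 10^{5}$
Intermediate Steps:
$F{\left(p \right)} = 2 p$
$f{\left(y,T \right)} = \frac{4}{698 + 561 T}$ ($f{\left(y,T \right)} = \frac{4}{-3 + \left(561 T + 701\right)} = \frac{4}{-3 + \left(701 + 561 T\right)} = \frac{4}{698 + 561 T}$)
$G{\left(L \right)} = 3 L \left(677 + L\right)$ ($G{\left(L \right)} = \left(L + 2 L\right) \left(L + 677\right) = 3 L \left(677 + L\right)$)
$G{\left(216 \right)} + f{\left(-543,29 \right)} = 3 \cdot 216 \left(677 + 216\right) + \frac{4}{698 + 561 \cdot 29} = 3 \cdot 216 \cdot 893 + \frac{4}{698 + 16269} = 578664 + \frac{4}{16967} = \frac{9818192092}{16967}$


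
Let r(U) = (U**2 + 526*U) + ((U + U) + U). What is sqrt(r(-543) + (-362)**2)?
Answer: sqrt(138646) ≈ 372.35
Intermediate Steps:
r(U) = U**2 + 529*U (r(U) = (U**2 + 526*U) + (2*U + U) = (U**2 + 526*U) + 3*U = U**2 + 529*U)
sqrt(r(-543) + (-362)**2) = sqrt(-543*(529 - 543) + (-362)**2) = sqrt(-543*(-14) + 131044) = sqrt(7602 + 131044) = sqrt(138646)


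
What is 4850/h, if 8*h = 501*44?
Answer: 9700/5511 ≈ 1.7601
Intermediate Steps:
h = 5511/2 (h = (501*44)/8 = (1/8)*22044 = 5511/2 ≈ 2755.5)
4850/h = 4850/(5511/2) = 4850*(2/5511) = 9700/5511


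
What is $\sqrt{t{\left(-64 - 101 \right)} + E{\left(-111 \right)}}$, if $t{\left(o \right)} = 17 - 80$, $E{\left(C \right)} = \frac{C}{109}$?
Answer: $\frac{i \sqrt{760602}}{109} \approx 8.0011 i$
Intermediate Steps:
$E{\left(C \right)} = \frac{C}{109}$ ($E{\left(C \right)} = C \frac{1}{109} = \frac{C}{109}$)
$t{\left(o \right)} = -63$ ($t{\left(o \right)} = 17 - 80 = -63$)
$\sqrt{t{\left(-64 - 101 \right)} + E{\left(-111 \right)}} = \sqrt{-63 + \frac{1}{109} \left(-111\right)} = \sqrt{-63 - \frac{111}{109}} = \sqrt{- \frac{6978}{109}} = \frac{i \sqrt{760602}}{109}$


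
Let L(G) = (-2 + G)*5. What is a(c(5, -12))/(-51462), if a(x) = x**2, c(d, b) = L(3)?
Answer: -25/51462 ≈ -0.00048580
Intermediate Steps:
L(G) = -10 + 5*G
c(d, b) = 5 (c(d, b) = -10 + 5*3 = -10 + 15 = 5)
a(c(5, -12))/(-51462) = 5**2/(-51462) = 25*(-1/51462) = -25/51462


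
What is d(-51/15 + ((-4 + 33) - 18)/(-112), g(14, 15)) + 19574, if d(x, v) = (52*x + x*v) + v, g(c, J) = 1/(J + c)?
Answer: 314926189/16240 ≈ 19392.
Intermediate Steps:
d(x, v) = v + 52*x + v*x (d(x, v) = (52*x + v*x) + v = v + 52*x + v*x)
d(-51/15 + ((-4 + 33) - 18)/(-112), g(14, 15)) + 19574 = (1/(15 + 14) + 52*(-51/15 + ((-4 + 33) - 18)/(-112)) + (-51/15 + ((-4 + 33) - 18)/(-112))/(15 + 14)) + 19574 = (1/29 + 52*(-51*1/15 + (29 - 18)*(-1/112)) + (-51*1/15 + (29 - 18)*(-1/112))/29) + 19574 = (1/29 + 52*(-17/5 + 11*(-1/112)) + (-17/5 + 11*(-1/112))/29) + 19574 = (1/29 + 52*(-17/5 - 11/112) + (-17/5 - 11/112)/29) + 19574 = (1/29 + 52*(-1959/560) + (1/29)*(-1959/560)) + 19574 = (1/29 - 25467/140 - 1959/16240) + 19574 = -2955571/16240 + 19574 = 314926189/16240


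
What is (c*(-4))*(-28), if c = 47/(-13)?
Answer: -5264/13 ≈ -404.92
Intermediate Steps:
c = -47/13 (c = 47*(-1/13) = -47/13 ≈ -3.6154)
(c*(-4))*(-28) = -47/13*(-4)*(-28) = (188/13)*(-28) = -5264/13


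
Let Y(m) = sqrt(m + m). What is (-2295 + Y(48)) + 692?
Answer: -1603 + 4*sqrt(6) ≈ -1593.2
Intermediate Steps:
Y(m) = sqrt(2)*sqrt(m) (Y(m) = sqrt(2*m) = sqrt(2)*sqrt(m))
(-2295 + Y(48)) + 692 = (-2295 + sqrt(2)*sqrt(48)) + 692 = (-2295 + sqrt(2)*(4*sqrt(3))) + 692 = (-2295 + 4*sqrt(6)) + 692 = -1603 + 4*sqrt(6)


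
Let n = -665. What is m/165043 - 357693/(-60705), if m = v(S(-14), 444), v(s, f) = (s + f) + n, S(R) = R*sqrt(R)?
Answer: 19673769998/3339645105 - 14*I*sqrt(14)/165043 ≈ 5.891 - 0.00031739*I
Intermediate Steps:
S(R) = R**(3/2)
v(s, f) = -665 + f + s (v(s, f) = (s + f) - 665 = (f + s) - 665 = -665 + f + s)
m = -221 - 14*I*sqrt(14) (m = -665 + 444 + (-14)**(3/2) = -665 + 444 - 14*I*sqrt(14) = -221 - 14*I*sqrt(14) ≈ -221.0 - 52.383*I)
m/165043 - 357693/(-60705) = (-221 - 14*I*sqrt(14))/165043 - 357693/(-60705) = (-221 - 14*I*sqrt(14))*(1/165043) - 357693*(-1/60705) = (-221/165043 - 14*I*sqrt(14)/165043) + 119231/20235 = 19673769998/3339645105 - 14*I*sqrt(14)/165043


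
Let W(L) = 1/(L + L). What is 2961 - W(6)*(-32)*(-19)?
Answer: 8731/3 ≈ 2910.3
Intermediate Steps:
W(L) = 1/(2*L)
2961 - W(6)*(-32)*(-19) = 2961 - ((½)/6)*(-32)*(-19) = 2961 - ((½)*(⅙))*(-32)*(-19) = 2961 - (1/12)*(-32)*(-19) = 2961 - (-8)*(-19)/3 = 2961 - 1*152/3 = 2961 - 152/3 = 8731/3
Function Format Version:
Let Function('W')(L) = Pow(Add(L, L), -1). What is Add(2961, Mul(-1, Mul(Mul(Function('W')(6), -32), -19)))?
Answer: Rational(8731, 3) ≈ 2910.3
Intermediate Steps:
Function('W')(L) = Mul(Rational(1, 2), Pow(L, -1)) (Function('W')(L) = Pow(Mul(2, L), -1) = Mul(Rational(1, 2), Pow(L, -1)))
Add(2961, Mul(-1, Mul(Mul(Function('W')(6), -32), -19))) = Add(2961, Mul(-1, Mul(Mul(Mul(Rational(1, 2), Pow(6, -1)), -32), -19))) = Add(2961, Mul(-1, Mul(Mul(Mul(Rational(1, 2), Rational(1, 6)), -32), -19))) = Add(2961, Mul(-1, Mul(Mul(Rational(1, 12), -32), -19))) = Add(2961, Mul(-1, Mul(Rational(-8, 3), -19))) = Add(2961, Mul(-1, Rational(152, 3))) = Add(2961, Rational(-152, 3)) = Rational(8731, 3)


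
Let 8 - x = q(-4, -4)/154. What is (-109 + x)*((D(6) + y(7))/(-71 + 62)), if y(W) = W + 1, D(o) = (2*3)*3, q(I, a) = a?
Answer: 202150/693 ≈ 291.70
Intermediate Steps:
D(o) = 18 (D(o) = 6*3 = 18)
x = 618/77 (x = 8 - (-4)/154 = 8 - 1*(-2/77) = 8 + 2/77 = 618/77 ≈ 8.0260)
y(W) = 1 + W
(-109 + x)*((D(6) + y(7))/(-71 + 62)) = (-109 + 618/77)*((18 + (1 + 7))/(-71 + 62)) = -7775*(18 + 8)/(77*(-9)) = -202150*(-1)/(77*9) = -7775/77*(-26/9) = 202150/693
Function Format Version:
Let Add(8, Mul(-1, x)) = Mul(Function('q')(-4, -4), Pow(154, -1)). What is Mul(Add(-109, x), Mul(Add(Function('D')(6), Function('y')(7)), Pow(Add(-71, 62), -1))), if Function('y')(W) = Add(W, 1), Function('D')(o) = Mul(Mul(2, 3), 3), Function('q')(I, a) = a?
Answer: Rational(202150, 693) ≈ 291.70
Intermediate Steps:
Function('D')(o) = 18 (Function('D')(o) = Mul(6, 3) = 18)
x = Rational(618, 77) (x = Add(8, Mul(-1, Mul(-4, Pow(154, -1)))) = Add(8, Mul(-1, Mul(-4, Rational(1, 154)))) = Add(8, Mul(-1, Rational(-2, 77))) = Add(8, Rational(2, 77)) = Rational(618, 77) ≈ 8.0260)
Function('y')(W) = Add(1, W)
Mul(Add(-109, x), Mul(Add(Function('D')(6), Function('y')(7)), Pow(Add(-71, 62), -1))) = Mul(Add(-109, Rational(618, 77)), Mul(Add(18, Add(1, 7)), Pow(Add(-71, 62), -1))) = Mul(Rational(-7775, 77), Mul(Add(18, 8), Pow(-9, -1))) = Mul(Rational(-7775, 77), Mul(26, Rational(-1, 9))) = Mul(Rational(-7775, 77), Rational(-26, 9)) = Rational(202150, 693)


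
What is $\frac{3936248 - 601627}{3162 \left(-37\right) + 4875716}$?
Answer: $\frac{3334621}{4758722} \approx 0.70074$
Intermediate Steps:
$\frac{3936248 - 601627}{3162 \left(-37\right) + 4875716} = \frac{3334621}{-116994 + 4875716} = \frac{3334621}{4758722}$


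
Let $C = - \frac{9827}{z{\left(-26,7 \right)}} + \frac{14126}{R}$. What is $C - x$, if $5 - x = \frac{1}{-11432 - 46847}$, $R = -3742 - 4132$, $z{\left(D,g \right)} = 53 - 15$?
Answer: $- \frac{2313986668723}{8718888074} \approx -265.4$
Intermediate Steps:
$z{\left(D,g \right)} = 38$ ($z{\left(D,g \right)} = 53 - 15 = 38$)
$R = -7874$ ($R = -3742 - 4132 = -7874$)
$x = \frac{291396}{58279}$ ($x = 5 - \frac{1}{-11432 - 46847} = 5 - \frac{1}{-58279} = 5 - - \frac{1}{58279} = 5 + \frac{1}{58279} = \frac{291396}{58279} \approx 5.0$)
$C = - \frac{38957293}{149606}$ ($C = - \frac{9827}{38} + \frac{14126}{-7874} = \left(-9827\right) \frac{1}{38} + 14126 \left(- \frac{1}{7874}\right) = - \frac{9827}{38} - \frac{7063}{3937} = - \frac{38957293}{149606} \approx -260.4$)
$C - x = - \frac{38957293}{149606} - \frac{291396}{58279} = - \frac{2313986668723}{8718888074}$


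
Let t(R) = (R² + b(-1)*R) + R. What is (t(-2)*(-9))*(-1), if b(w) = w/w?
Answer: 0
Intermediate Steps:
b(w) = 1
t(R) = R² + 2*R (t(R) = (R² + 1*R) + R = (R² + R) + R = (R + R²) + R = R² + 2*R)
(t(-2)*(-9))*(-1) = (-2*(2 - 2)*(-9))*(-1) = (-2*0*(-9))*(-1) = (0*(-9))*(-1) = 0*(-1) = 0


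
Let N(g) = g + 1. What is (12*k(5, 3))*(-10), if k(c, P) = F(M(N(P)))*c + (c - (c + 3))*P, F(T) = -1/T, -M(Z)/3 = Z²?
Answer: 2135/2 ≈ 1067.5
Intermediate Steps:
N(g) = 1 + g
M(Z) = -3*Z²
k(c, P) = -3*P + c/(3*(1 + P)²) (k(c, P) = (-1/((-3*(1 + P)²)))*c + (c - (c + 3))*P = (-(-1)/(3*(1 + P)²))*c + (c - (3 + c))*P = (1/(3*(1 + P)²))*c + (c + (-3 - c))*P = c/(3*(1 + P)²) - 3*P = -3*P + c/(3*(1 + P)²))
(12*k(5, 3))*(-10) = (12*(-3*3 + (⅓)*5/(1 + 3)²))*(-10) = (12*(-9 + (⅓)*5/4²))*(-10) = (12*(-9 + (⅓)*5*(1/16)))*(-10) = (12*(-9 + 5/48))*(-10) = (12*(-427/48))*(-10) = -427/4*(-10) = 2135/2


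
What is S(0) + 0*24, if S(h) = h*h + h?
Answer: 0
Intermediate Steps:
S(h) = h + h² (S(h) = h² + h = h + h²)
S(0) + 0*24 = 0*(1 + 0) + 0*24 = 0*1 + 0 = 0 + 0 = 0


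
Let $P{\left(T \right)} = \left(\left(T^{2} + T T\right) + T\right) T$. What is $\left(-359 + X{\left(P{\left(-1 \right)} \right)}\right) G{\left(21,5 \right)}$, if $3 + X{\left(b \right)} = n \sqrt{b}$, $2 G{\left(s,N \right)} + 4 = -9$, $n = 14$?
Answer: $2353 - 91 i \approx 2353.0 - 91.0 i$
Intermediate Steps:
$G{\left(s,N \right)} = - \frac{13}{2}$ ($G{\left(s,N \right)} = -2 + \frac{1}{2} \left(-9\right) = -2 - \frac{9}{2} = - \frac{13}{2}$)
$P{\left(T \right)} = T \left(T + 2 T^{2}\right)$ ($P{\left(T \right)} = \left(\left(T^{2} + T^{2}\right) + T\right) T = \left(2 T^{2} + T\right) T = \left(T + 2 T^{2}\right) T = T \left(T + 2 T^{2}\right)$)
$X{\left(b \right)} = -3 + 14 \sqrt{b}$
$\left(-359 + X{\left(P{\left(-1 \right)} \right)}\right) G{\left(21,5 \right)} = \left(-359 - \left(3 - 14 \sqrt{\left(-1\right)^{2} \left(1 + 2 \left(-1\right)\right)}\right)\right) \left(- \frac{13}{2}\right) = \left(-359 - \left(3 - 14 \sqrt{1 \left(1 - 2\right)}\right)\right) \left(- \frac{13}{2}\right) = \left(-359 - \left(3 - 14 \sqrt{1 \left(-1\right)}\right)\right) \left(- \frac{13}{2}\right) = \left(-359 - \left(3 - 14 \sqrt{-1}\right)\right) \left(- \frac{13}{2}\right) = \left(-359 - \left(3 - 14 i\right)\right) \left(- \frac{13}{2}\right) = \left(-362 + 14 i\right) \left(- \frac{13}{2}\right) = 2353 - 91 i$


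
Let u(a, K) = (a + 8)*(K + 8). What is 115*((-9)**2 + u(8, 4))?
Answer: 31395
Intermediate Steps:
u(a, K) = (8 + K)*(8 + a) (u(a, K) = (8 + a)*(8 + K) = (8 + K)*(8 + a))
115*((-9)**2 + u(8, 4)) = 115*((-9)**2 + (64 + 8*4 + 8*8 + 4*8)) = 115*(81 + (64 + 32 + 64 + 32)) = 115*(81 + 192) = 115*273 = 31395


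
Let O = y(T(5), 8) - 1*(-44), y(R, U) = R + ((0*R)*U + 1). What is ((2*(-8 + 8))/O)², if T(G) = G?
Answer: 0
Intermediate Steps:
y(R, U) = 1 + R (y(R, U) = R + (0*U + 1) = R + (0 + 1) = R + 1 = 1 + R)
O = 50 (O = (1 + 5) - 1*(-44) = 6 + 44 = 50)
((2*(-8 + 8))/O)² = ((2*(-8 + 8))/50)² = ((2*0)*(1/50))² = (0*(1/50))² = 0² = 0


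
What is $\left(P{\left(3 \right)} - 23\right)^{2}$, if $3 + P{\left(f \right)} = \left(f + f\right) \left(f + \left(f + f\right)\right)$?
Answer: $784$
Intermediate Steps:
$P{\left(f \right)} = -3 + 6 f^{2}$ ($P{\left(f \right)} = -3 + \left(f + f\right) \left(f + \left(f + f\right)\right) = -3 + 2 f \left(f + 2 f\right) = -3 + 2 f 3 f = -3 + 6 f^{2}$)
$\left(P{\left(3 \right)} - 23\right)^{2} = \left(\left(-3 + 6 \cdot 3^{2}\right) - 23\right)^{2} = \left(\left(-3 + 6 \cdot 9\right) - 23\right)^{2} = \left(\left(-3 + 54\right) - 23\right)^{2} = \left(51 - 23\right)^{2} = 28^{2} = 784$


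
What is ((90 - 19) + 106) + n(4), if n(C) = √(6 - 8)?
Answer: 177 + I*√2 ≈ 177.0 + 1.4142*I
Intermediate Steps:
n(C) = I*√2 (n(C) = √(-2) = I*√2)
((90 - 19) + 106) + n(4) = ((90 - 19) + 106) + I*√2 = (71 + 106) + I*√2 = 177 + I*√2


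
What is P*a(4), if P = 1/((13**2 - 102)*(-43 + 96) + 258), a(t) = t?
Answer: 4/3809 ≈ 0.0010501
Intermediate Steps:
P = 1/3809 (P = 1/((169 - 102)*53 + 258) = 1/(67*53 + 258) = 1/(3551 + 258) = 1/3809 ≈ 0.00026254)
P*a(4) = (1/3809)*4 = 4/3809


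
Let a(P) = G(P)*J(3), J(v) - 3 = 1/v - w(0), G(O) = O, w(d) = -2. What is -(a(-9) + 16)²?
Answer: -1024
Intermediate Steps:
J(v) = 5 + 1/v (J(v) = 3 + (1/v - 1*(-2)) = 3 + (1/v + 2) = 3 + (2 + 1/v) = 5 + 1/v)
a(P) = 16*P/3 (a(P) = P*(5 + 1/3) = P*(5 + ⅓) = P*(16/3) = 16*P/3)
-(a(-9) + 16)² = -((16/3)*(-9) + 16)² = -(-48 + 16)² = -1*(-32)² = -1*1024 = -1024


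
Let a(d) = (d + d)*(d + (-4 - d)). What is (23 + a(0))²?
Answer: 529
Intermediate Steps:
a(d) = -8*d (a(d) = (2*d)*(-4) = -8*d)
(23 + a(0))² = (23 - 8*0)² = (23 + 0)² = 23² = 529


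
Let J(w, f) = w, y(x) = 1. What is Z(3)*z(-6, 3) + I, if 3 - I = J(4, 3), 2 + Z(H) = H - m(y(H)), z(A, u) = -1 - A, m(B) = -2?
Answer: 14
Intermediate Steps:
Z(H) = H (Z(H) = -2 + (H - 1*(-2)) = -2 + (H + 2) = -2 + (2 + H) = H)
I = -1 (I = 3 - 1*4 = 3 - 4 = -1)
Z(3)*z(-6, 3) + I = 3*(-1 - 1*(-6)) - 1 = 3*(-1 + 6) - 1 = 3*5 - 1 = 15 - 1 = 14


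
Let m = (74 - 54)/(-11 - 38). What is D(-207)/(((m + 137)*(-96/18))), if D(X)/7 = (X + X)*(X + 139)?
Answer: -52479/194 ≈ -270.51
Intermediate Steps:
m = -20/49 (m = 20/(-49) = 20*(-1/49) = -20/49 ≈ -0.40816)
D(X) = 14*X*(139 + X) (D(X) = 7*((X + X)*(X + 139)) = 7*((2*X)*(139 + X)) = 7*(2*X*(139 + X)) = 14*X*(139 + X))
D(-207)/(((m + 137)*(-96/18))) = (14*(-207)*(139 - 207))/(((-20/49 + 137)*(-96/18))) = (14*(-207)*(-68))/((6693*(-96*1/18)/49)) = 197064/(((6693/49)*(-16/3))) = 197064/(-35696/49) = 197064*(-49/35696) = -52479/194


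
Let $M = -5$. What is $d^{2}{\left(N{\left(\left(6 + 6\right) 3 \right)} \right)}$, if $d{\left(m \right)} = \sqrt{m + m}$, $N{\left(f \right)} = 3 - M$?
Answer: $16$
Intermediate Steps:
$N{\left(f \right)} = 8$ ($N{\left(f \right)} = 3 - -5 = 3 + 5 = 8$)
$d{\left(m \right)} = \sqrt{2} \sqrt{m}$ ($d{\left(m \right)} = \sqrt{2 m} = \sqrt{2} \sqrt{m}$)
$d^{2}{\left(N{\left(\left(6 + 6\right) 3 \right)} \right)} = \left(\sqrt{2} \sqrt{8}\right)^{2} = \left(\sqrt{2} \cdot 2 \sqrt{2}\right)^{2} = 4^{2} = 16$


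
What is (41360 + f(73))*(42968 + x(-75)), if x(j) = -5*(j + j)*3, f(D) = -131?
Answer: 1864292922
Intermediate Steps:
x(j) = -30*j (x(j) = -10*j*3 = -30*j)
(41360 + f(73))*(42968 + x(-75)) = (41360 - 131)*(42968 - 30*(-75)) = 41229*(42968 + 2250) = 41229*45218 = 1864292922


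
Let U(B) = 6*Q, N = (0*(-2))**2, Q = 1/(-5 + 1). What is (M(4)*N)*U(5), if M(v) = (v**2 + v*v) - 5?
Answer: 0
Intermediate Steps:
Q = -1/4 (Q = 1/(-4) = -1/4 ≈ -0.25000)
N = 0 (N = 0**2 = 0)
M(v) = -5 + 2*v**2 (M(v) = (v**2 + v**2) - 5 = 2*v**2 - 5 = -5 + 2*v**2)
U(B) = -3/2 (U(B) = 6*(-1/4) = -3/2)
(M(4)*N)*U(5) = ((-5 + 2*4**2)*0)*(-3/2) = ((-5 + 2*16)*0)*(-3/2) = ((-5 + 32)*0)*(-3/2) = (27*0)*(-3/2) = 0*(-3/2) = 0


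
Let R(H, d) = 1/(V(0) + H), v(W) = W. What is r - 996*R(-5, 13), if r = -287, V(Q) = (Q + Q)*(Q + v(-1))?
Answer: -439/5 ≈ -87.800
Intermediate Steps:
V(Q) = 2*Q*(-1 + Q) (V(Q) = (Q + Q)*(Q - 1) = (2*Q)*(-1 + Q) = 2*Q*(-1 + Q))
R(H, d) = 1/H (R(H, d) = 1/(2*0*(-1 + 0) + H) = 1/(2*0*(-1) + H) = 1/(0 + H) = 1/H)
r - 996*R(-5, 13) = -287 - 996/(-5) = -287 - 996*(-⅕) = -287 + 996/5 = -439/5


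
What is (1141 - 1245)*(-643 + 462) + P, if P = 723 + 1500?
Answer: 21047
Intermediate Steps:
P = 2223
(1141 - 1245)*(-643 + 462) + P = (1141 - 1245)*(-643 + 462) + 2223 = -104*(-181) + 2223 = 18824 + 2223 = 21047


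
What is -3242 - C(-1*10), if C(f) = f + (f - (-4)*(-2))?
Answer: -3214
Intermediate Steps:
C(f) = -8 + 2*f (C(f) = f + (f - 1*8) = f + (f - 8) = f + (-8 + f) = -8 + 2*f)
-3242 - C(-1*10) = -3242 - (-8 + 2*(-1*10)) = -3242 - (-8 + 2*(-10)) = -3242 - (-8 - 20) = -3242 - 1*(-28) = -3242 + 28 = -3214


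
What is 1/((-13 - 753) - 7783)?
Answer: -1/8549 ≈ -0.00011697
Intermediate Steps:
1/((-13 - 753) - 7783) = 1/(-766 - 7783) = 1/(-8549) = -1/8549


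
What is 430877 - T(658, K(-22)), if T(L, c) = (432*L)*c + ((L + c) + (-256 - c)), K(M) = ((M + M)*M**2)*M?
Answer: -133176916597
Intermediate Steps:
K(M) = 2*M**4 (K(M) = ((2*M)*M**2)*M = (2*M**3)*M = 2*M**4)
T(L, c) = -256 + L + 432*L*c (T(L, c) = 432*L*c + (-256 + L) = -256 + L + 432*L*c)
430877 - T(658, K(-22)) = 430877 - (-256 + 658 + 432*658*(2*(-22)**4)) = 430877 - (-256 + 658 + 432*658*(2*234256)) = 430877 - (-256 + 658 + 432*658*468512) = 430877 - (-256 + 658 + 133177347072) = 430877 - 1*133177347474 = 430877 - 133177347474 = -133176916597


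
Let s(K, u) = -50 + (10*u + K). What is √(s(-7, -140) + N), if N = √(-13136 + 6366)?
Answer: √(-1457 + I*√6770) ≈ 1.0774 + 38.186*I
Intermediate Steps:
s(K, u) = -50 + K + 10*u (s(K, u) = -50 + (K + 10*u) = -50 + K + 10*u)
N = I*√6770 (N = √(-6770) = I*√6770 ≈ 82.28*I)
√(s(-7, -140) + N) = √((-50 - 7 + 10*(-140)) + I*√6770) = √((-50 - 7 - 1400) + I*√6770) = √(-1457 + I*√6770)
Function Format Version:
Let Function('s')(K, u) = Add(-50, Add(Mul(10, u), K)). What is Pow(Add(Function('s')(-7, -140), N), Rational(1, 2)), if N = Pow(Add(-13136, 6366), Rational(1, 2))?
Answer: Pow(Add(-1457, Mul(I, Pow(6770, Rational(1, 2)))), Rational(1, 2)) ≈ Add(1.0774, Mul(38.186, I))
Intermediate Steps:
Function('s')(K, u) = Add(-50, K, Mul(10, u)) (Function('s')(K, u) = Add(-50, Add(K, Mul(10, u))) = Add(-50, K, Mul(10, u)))
N = Mul(I, Pow(6770, Rational(1, 2))) (N = Pow(-6770, Rational(1, 2)) = Mul(I, Pow(6770, Rational(1, 2))) ≈ Mul(82.280, I))
Pow(Add(Function('s')(-7, -140), N), Rational(1, 2)) = Pow(Add(Add(-50, -7, Mul(10, -140)), Mul(I, Pow(6770, Rational(1, 2)))), Rational(1, 2)) = Pow(Add(Add(-50, -7, -1400), Mul(I, Pow(6770, Rational(1, 2)))), Rational(1, 2)) = Pow(Add(-1457, Mul(I, Pow(6770, Rational(1, 2)))), Rational(1, 2))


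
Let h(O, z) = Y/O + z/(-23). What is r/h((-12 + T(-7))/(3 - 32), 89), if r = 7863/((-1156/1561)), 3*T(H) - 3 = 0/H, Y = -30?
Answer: 3105358179/24263284 ≈ 127.99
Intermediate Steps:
T(H) = 1 (T(H) = 1 + (0/H)/3 = 1 + (1/3)*0 = 1 + 0 = 1)
h(O, z) = -30/O - z/23 (h(O, z) = -30/O + z/(-23) = -30/O + z*(-1/23) = -30/O - z/23)
r = -12274143/1156 (r = 7863/((-1156*1/1561)) = 7863/(-1156/1561) = 7863*(-1561/1156) = -12274143/1156 ≈ -10618.)
r/h((-12 + T(-7))/(3 - 32), 89) = -12274143/(1156*(-30*(3 - 32)/(-12 + 1) - 1/23*89)) = -12274143/(1156*(-30/((-11/(-29))) - 89/23)) = -12274143/(1156*(-30/((-11*(-1/29))) - 89/23)) = -12274143/(1156*(-30/11/29 - 89/23)) = -12274143/(1156*(-30*29/11 - 89/23)) = -12274143/(1156*(-870/11 - 89/23)) = -12274143/(1156*(-20989/253)) = -12274143/1156*(-253/20989) = 3105358179/24263284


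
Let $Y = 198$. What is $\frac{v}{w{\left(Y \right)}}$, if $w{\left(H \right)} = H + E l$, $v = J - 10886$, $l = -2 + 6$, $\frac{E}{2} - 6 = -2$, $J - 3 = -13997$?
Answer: $- \frac{2488}{23} \approx -108.17$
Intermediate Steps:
$J = -13994$ ($J = 3 - 13997 = -13994$)
$E = 8$ ($E = 12 + 2 \left(-2\right) = 12 - 4 = 8$)
$l = 4$
$v = -24880$ ($v = -13994 - 10886 = -24880$)
$w{\left(H \right)} = 32 + H$ ($w{\left(H \right)} = H + 8 \cdot 4 = H + 32 = 32 + H$)
$\frac{v}{w{\left(Y \right)}} = - \frac{24880}{32 + 198} = - \frac{24880}{230} = \left(-24880\right) \frac{1}{230} = - \frac{2488}{23}$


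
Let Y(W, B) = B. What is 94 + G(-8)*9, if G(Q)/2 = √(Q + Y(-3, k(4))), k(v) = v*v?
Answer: 94 + 36*√2 ≈ 144.91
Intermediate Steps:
k(v) = v²
G(Q) = 2*√(16 + Q) (G(Q) = 2*√(Q + 4²) = 2*√(Q + 16) = 2*√(16 + Q))
94 + G(-8)*9 = 94 + (2*√(16 - 8))*9 = 94 + (2*√8)*9 = 94 + (2*(2*√2))*9 = 94 + (4*√2)*9 = 94 + 36*√2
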